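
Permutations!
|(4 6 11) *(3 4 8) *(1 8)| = 6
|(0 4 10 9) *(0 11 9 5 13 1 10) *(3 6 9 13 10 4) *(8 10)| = 24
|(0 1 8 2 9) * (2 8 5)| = |(0 1 5 2 9)| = 5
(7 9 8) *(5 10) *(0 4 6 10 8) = (0 4 6 10 5 8 7 9) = [4, 1, 2, 3, 6, 8, 10, 9, 7, 0, 5]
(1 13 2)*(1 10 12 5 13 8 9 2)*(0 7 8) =(0 7 8 9 2 10 12 5 13 1) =[7, 0, 10, 3, 4, 13, 6, 8, 9, 2, 12, 11, 5, 1]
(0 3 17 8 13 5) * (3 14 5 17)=(0 14 5)(8 13 17)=[14, 1, 2, 3, 4, 0, 6, 7, 13, 9, 10, 11, 12, 17, 5, 15, 16, 8]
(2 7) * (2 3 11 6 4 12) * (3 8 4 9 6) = (2 7 8 4 12)(3 11)(6 9) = [0, 1, 7, 11, 12, 5, 9, 8, 4, 6, 10, 3, 2]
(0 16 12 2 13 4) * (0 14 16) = [0, 1, 13, 3, 14, 5, 6, 7, 8, 9, 10, 11, 2, 4, 16, 15, 12] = (2 13 4 14 16 12)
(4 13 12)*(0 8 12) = [8, 1, 2, 3, 13, 5, 6, 7, 12, 9, 10, 11, 4, 0] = (0 8 12 4 13)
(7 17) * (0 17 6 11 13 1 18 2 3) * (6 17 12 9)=(0 12 9 6 11 13 1 18 2 3)(7 17)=[12, 18, 3, 0, 4, 5, 11, 17, 8, 6, 10, 13, 9, 1, 14, 15, 16, 7, 2]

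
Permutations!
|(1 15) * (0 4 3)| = 6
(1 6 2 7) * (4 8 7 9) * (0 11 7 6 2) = (0 11 7 1 2 9 4 8 6) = [11, 2, 9, 3, 8, 5, 0, 1, 6, 4, 10, 7]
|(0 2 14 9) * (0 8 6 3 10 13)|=|(0 2 14 9 8 6 3 10 13)|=9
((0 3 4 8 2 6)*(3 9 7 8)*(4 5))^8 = ((0 9 7 8 2 6)(3 5 4))^8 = (0 7 2)(3 4 5)(6 9 8)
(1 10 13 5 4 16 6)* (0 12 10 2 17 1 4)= [12, 2, 17, 3, 16, 0, 4, 7, 8, 9, 13, 11, 10, 5, 14, 15, 6, 1]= (0 12 10 13 5)(1 2 17)(4 16 6)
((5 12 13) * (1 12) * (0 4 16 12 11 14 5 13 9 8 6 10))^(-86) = (0 16 9 6)(1 14)(4 12 8 10)(5 11)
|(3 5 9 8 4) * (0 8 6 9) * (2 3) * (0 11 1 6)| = 10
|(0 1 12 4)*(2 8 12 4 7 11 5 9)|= 21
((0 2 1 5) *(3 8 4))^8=(3 4 8)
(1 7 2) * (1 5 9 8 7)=(2 5 9 8 7)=[0, 1, 5, 3, 4, 9, 6, 2, 7, 8]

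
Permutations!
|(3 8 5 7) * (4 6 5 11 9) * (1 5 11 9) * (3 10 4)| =21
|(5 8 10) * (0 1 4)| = |(0 1 4)(5 8 10)| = 3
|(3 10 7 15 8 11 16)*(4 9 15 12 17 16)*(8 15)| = 12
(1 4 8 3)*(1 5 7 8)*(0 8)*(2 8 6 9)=[6, 4, 8, 5, 1, 7, 9, 0, 3, 2]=(0 6 9 2 8 3 5 7)(1 4)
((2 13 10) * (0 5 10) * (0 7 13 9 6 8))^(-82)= ((0 5 10 2 9 6 8)(7 13))^(-82)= (13)(0 10 9 8 5 2 6)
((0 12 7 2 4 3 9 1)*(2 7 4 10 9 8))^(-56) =(0 9 2 3 12 1 10 8 4)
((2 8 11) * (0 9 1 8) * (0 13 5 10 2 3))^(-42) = ((0 9 1 8 11 3)(2 13 5 10))^(-42) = (2 5)(10 13)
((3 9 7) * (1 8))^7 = ((1 8)(3 9 7))^7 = (1 8)(3 9 7)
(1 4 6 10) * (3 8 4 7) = (1 7 3 8 4 6 10) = [0, 7, 2, 8, 6, 5, 10, 3, 4, 9, 1]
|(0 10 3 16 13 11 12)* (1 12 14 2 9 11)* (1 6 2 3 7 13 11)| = 36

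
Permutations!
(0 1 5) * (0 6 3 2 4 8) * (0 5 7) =(0 1 7)(2 4 8 5 6 3) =[1, 7, 4, 2, 8, 6, 3, 0, 5]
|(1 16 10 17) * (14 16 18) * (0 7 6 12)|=|(0 7 6 12)(1 18 14 16 10 17)|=12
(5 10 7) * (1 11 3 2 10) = (1 11 3 2 10 7 5) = [0, 11, 10, 2, 4, 1, 6, 5, 8, 9, 7, 3]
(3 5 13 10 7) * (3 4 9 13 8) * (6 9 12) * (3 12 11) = (3 5 8 12 6 9 13 10 7 4 11) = [0, 1, 2, 5, 11, 8, 9, 4, 12, 13, 7, 3, 6, 10]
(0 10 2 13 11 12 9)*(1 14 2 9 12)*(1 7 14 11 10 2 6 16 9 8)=(0 2 13 10 8 1 11 7 14 6 16 9)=[2, 11, 13, 3, 4, 5, 16, 14, 1, 0, 8, 7, 12, 10, 6, 15, 9]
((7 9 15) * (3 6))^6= ((3 6)(7 9 15))^6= (15)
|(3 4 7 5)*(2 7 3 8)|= 4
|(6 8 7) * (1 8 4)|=|(1 8 7 6 4)|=5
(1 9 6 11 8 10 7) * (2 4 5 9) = (1 2 4 5 9 6 11 8 10 7) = [0, 2, 4, 3, 5, 9, 11, 1, 10, 6, 7, 8]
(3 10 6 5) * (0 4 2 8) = [4, 1, 8, 10, 2, 3, 5, 7, 0, 9, 6] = (0 4 2 8)(3 10 6 5)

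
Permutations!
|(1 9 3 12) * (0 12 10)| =|(0 12 1 9 3 10)| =6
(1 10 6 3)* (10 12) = [0, 12, 2, 1, 4, 5, 3, 7, 8, 9, 6, 11, 10] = (1 12 10 6 3)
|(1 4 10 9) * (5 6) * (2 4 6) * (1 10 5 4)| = |(1 6 4 5 2)(9 10)| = 10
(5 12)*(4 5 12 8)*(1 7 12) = (1 7 12)(4 5 8) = [0, 7, 2, 3, 5, 8, 6, 12, 4, 9, 10, 11, 1]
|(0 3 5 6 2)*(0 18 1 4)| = 8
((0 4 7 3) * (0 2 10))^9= (0 3)(2 4)(7 10)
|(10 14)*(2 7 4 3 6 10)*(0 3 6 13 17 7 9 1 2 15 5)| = |(0 3 13 17 7 4 6 10 14 15 5)(1 2 9)| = 33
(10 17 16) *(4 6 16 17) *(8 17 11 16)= (4 6 8 17 11 16 10)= [0, 1, 2, 3, 6, 5, 8, 7, 17, 9, 4, 16, 12, 13, 14, 15, 10, 11]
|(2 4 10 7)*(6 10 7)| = |(2 4 7)(6 10)| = 6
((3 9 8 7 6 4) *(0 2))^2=((0 2)(3 9 8 7 6 4))^2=(3 8 6)(4 9 7)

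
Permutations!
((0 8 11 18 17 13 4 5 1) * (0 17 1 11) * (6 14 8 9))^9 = (0 8 14 6 9)(1 13 5 18 17 4 11)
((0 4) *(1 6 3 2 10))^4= (1 10 2 3 6)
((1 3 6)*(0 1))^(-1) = (0 6 3 1) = ((0 1 3 6))^(-1)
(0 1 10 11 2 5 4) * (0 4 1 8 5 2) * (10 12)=(0 8 5 1 12 10 11)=[8, 12, 2, 3, 4, 1, 6, 7, 5, 9, 11, 0, 10]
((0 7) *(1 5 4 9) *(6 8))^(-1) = ((0 7)(1 5 4 9)(6 8))^(-1) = (0 7)(1 9 4 5)(6 8)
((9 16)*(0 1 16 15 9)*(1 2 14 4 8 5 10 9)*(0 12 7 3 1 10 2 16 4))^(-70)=((0 16 12 7 3 1 4 8 5 2 14)(9 15 10))^(-70)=(0 8 7 14 4 12 2 1 16 5 3)(9 10 15)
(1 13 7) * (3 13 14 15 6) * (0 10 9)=(0 10 9)(1 14 15 6 3 13 7)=[10, 14, 2, 13, 4, 5, 3, 1, 8, 0, 9, 11, 12, 7, 15, 6]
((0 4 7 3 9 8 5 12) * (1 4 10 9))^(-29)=((0 10 9 8 5 12)(1 4 7 3))^(-29)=(0 10 9 8 5 12)(1 3 7 4)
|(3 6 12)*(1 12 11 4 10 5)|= |(1 12 3 6 11 4 10 5)|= 8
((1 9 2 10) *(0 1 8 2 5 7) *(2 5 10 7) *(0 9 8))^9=((0 1 8 5 2 7 9 10))^9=(0 1 8 5 2 7 9 10)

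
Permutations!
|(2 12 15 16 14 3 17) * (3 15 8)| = 15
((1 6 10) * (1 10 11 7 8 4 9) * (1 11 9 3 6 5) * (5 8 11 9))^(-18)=((1 8 4 3 6 5)(7 11))^(-18)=(11)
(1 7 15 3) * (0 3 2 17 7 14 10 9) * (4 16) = [3, 14, 17, 1, 16, 5, 6, 15, 8, 0, 9, 11, 12, 13, 10, 2, 4, 7] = (0 3 1 14 10 9)(2 17 7 15)(4 16)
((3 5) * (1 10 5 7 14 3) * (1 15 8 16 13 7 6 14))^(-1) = ((1 10 5 15 8 16 13 7)(3 6 14))^(-1) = (1 7 13 16 8 15 5 10)(3 14 6)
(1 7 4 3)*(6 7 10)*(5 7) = (1 10 6 5 7 4 3) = [0, 10, 2, 1, 3, 7, 5, 4, 8, 9, 6]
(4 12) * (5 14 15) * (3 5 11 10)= (3 5 14 15 11 10)(4 12)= [0, 1, 2, 5, 12, 14, 6, 7, 8, 9, 3, 10, 4, 13, 15, 11]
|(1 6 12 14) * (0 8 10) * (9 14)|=15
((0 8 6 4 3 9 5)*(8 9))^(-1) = ((0 9 5)(3 8 6 4))^(-1) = (0 5 9)(3 4 6 8)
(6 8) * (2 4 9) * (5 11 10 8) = [0, 1, 4, 3, 9, 11, 5, 7, 6, 2, 8, 10] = (2 4 9)(5 11 10 8 6)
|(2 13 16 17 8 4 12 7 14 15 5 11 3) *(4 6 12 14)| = 14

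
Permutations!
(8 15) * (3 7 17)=(3 7 17)(8 15)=[0, 1, 2, 7, 4, 5, 6, 17, 15, 9, 10, 11, 12, 13, 14, 8, 16, 3]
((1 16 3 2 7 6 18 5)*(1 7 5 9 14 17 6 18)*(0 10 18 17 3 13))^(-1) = (0 13 16 1 6 17 7 5 2 3 14 9 18 10) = ((0 10 18 9 14 3 2 5 7 17 6 1 16 13))^(-1)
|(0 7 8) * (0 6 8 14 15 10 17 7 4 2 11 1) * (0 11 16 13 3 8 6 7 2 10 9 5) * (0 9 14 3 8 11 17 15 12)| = 18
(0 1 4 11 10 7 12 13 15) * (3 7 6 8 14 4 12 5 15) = (0 1 12 13 3 7 5 15)(4 11 10 6 8 14) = [1, 12, 2, 7, 11, 15, 8, 5, 14, 9, 6, 10, 13, 3, 4, 0]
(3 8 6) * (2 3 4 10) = (2 3 8 6 4 10) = [0, 1, 3, 8, 10, 5, 4, 7, 6, 9, 2]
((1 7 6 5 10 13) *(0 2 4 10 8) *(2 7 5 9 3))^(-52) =(0 13 3)(1 2 7)(4 6 5)(8 10 9)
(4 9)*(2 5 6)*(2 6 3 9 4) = (2 5 3 9) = [0, 1, 5, 9, 4, 3, 6, 7, 8, 2]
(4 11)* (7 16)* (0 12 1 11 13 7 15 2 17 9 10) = (0 12 1 11 4 13 7 16 15 2 17 9 10) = [12, 11, 17, 3, 13, 5, 6, 16, 8, 10, 0, 4, 1, 7, 14, 2, 15, 9]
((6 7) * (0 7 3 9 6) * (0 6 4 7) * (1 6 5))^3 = ((1 6 3 9 4 7 5))^3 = (1 9 5 3 7 6 4)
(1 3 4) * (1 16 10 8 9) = [0, 3, 2, 4, 16, 5, 6, 7, 9, 1, 8, 11, 12, 13, 14, 15, 10] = (1 3 4 16 10 8 9)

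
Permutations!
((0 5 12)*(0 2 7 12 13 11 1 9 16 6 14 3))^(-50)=(16)(2 7 12)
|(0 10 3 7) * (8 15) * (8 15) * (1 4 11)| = 12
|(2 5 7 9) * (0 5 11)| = |(0 5 7 9 2 11)| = 6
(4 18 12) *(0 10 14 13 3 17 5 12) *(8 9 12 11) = (0 10 14 13 3 17 5 11 8 9 12 4 18) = [10, 1, 2, 17, 18, 11, 6, 7, 9, 12, 14, 8, 4, 3, 13, 15, 16, 5, 0]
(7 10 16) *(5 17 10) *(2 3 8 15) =(2 3 8 15)(5 17 10 16 7) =[0, 1, 3, 8, 4, 17, 6, 5, 15, 9, 16, 11, 12, 13, 14, 2, 7, 10]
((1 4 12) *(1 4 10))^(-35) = (1 10)(4 12) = ((1 10)(4 12))^(-35)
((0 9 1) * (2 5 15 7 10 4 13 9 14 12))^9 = (0 13 7 2)(1 4 15 12)(5 14 9 10)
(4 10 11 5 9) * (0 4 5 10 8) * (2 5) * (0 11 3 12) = (0 4 8 11 10 3 12)(2 5 9) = [4, 1, 5, 12, 8, 9, 6, 7, 11, 2, 3, 10, 0]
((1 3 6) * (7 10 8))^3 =(10)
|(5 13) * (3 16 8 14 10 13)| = 7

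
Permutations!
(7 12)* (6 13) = (6 13)(7 12) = [0, 1, 2, 3, 4, 5, 13, 12, 8, 9, 10, 11, 7, 6]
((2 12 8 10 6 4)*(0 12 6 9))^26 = (0 12 8 10 9)(2 4 6) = ((0 12 8 10 9)(2 6 4))^26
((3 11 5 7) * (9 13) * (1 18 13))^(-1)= ((1 18 13 9)(3 11 5 7))^(-1)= (1 9 13 18)(3 7 5 11)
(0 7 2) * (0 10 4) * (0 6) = (0 7 2 10 4 6) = [7, 1, 10, 3, 6, 5, 0, 2, 8, 9, 4]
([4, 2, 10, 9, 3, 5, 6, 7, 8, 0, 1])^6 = (10)(0 3)(4 9)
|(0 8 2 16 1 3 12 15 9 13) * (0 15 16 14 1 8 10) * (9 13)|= |(0 10)(1 3 12 16 8 2 14)(13 15)|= 14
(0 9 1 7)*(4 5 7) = [9, 4, 2, 3, 5, 7, 6, 0, 8, 1] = (0 9 1 4 5 7)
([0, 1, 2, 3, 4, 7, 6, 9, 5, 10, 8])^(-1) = [0, 1, 2, 3, 4, 8, 6, 5, 10, 7, 9]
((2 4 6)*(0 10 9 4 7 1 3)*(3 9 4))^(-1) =((0 10 4 6 2 7 1 9 3))^(-1) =(0 3 9 1 7 2 6 4 10)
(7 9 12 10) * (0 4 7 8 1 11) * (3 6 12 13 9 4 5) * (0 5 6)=(0 6 12 10 8 1 11 5 3)(4 7)(9 13)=[6, 11, 2, 0, 7, 3, 12, 4, 1, 13, 8, 5, 10, 9]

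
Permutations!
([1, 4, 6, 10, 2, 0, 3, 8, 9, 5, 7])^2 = [4, 2, 3, 7, 6, 1, 10, 9, 5, 0, 8]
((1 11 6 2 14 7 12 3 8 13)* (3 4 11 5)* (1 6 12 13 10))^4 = ((1 5 3 8 10)(2 14 7 13 6)(4 11 12))^4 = (1 10 8 3 5)(2 6 13 7 14)(4 11 12)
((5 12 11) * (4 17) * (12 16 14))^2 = ((4 17)(5 16 14 12 11))^2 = (17)(5 14 11 16 12)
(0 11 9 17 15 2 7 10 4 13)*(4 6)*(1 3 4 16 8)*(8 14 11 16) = (0 16 14 11 9 17 15 2 7 10 6 8 1 3 4 13) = [16, 3, 7, 4, 13, 5, 8, 10, 1, 17, 6, 9, 12, 0, 11, 2, 14, 15]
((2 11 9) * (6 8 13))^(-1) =((2 11 9)(6 8 13))^(-1) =(2 9 11)(6 13 8)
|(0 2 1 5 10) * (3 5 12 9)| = |(0 2 1 12 9 3 5 10)| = 8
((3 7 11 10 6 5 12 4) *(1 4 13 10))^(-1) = (1 11 7 3 4)(5 6 10 13 12)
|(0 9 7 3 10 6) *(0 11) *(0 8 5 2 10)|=|(0 9 7 3)(2 10 6 11 8 5)|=12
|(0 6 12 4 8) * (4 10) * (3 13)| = 6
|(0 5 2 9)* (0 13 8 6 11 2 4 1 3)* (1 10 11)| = 12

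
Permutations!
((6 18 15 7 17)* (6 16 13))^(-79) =(6 16 7 18 13 17 15) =((6 18 15 7 17 16 13))^(-79)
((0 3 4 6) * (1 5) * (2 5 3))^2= (0 5 3 6 2 1 4)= ((0 2 5 1 3 4 6))^2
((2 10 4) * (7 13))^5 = ((2 10 4)(7 13))^5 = (2 4 10)(7 13)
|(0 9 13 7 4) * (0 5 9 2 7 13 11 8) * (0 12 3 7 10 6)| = |(13)(0 2 10 6)(3 7 4 5 9 11 8 12)| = 8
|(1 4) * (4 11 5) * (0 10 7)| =12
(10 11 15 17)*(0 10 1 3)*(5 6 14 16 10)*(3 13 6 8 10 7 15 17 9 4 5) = (0 3)(1 13 6 14 16 7 15 9 4 5 8 10 11 17) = [3, 13, 2, 0, 5, 8, 14, 15, 10, 4, 11, 17, 12, 6, 16, 9, 7, 1]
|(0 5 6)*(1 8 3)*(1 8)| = 6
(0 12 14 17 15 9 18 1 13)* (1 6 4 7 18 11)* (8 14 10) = (0 12 10 8 14 17 15 9 11 1 13)(4 7 18 6) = [12, 13, 2, 3, 7, 5, 4, 18, 14, 11, 8, 1, 10, 0, 17, 9, 16, 15, 6]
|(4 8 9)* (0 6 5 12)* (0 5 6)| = |(4 8 9)(5 12)| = 6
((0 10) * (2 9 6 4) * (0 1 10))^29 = (1 10)(2 9 6 4)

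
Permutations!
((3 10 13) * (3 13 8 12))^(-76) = ((13)(3 10 8 12))^(-76) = (13)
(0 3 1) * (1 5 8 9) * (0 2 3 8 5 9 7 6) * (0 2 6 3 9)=(0 8 7 3)(1 6 2 9)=[8, 6, 9, 0, 4, 5, 2, 3, 7, 1]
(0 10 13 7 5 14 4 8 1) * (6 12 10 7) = [7, 0, 2, 3, 8, 14, 12, 5, 1, 9, 13, 11, 10, 6, 4] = (0 7 5 14 4 8 1)(6 12 10 13)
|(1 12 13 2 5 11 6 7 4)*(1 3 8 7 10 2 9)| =20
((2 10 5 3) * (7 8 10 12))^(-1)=((2 12 7 8 10 5 3))^(-1)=(2 3 5 10 8 7 12)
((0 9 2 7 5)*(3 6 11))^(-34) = (0 9 2 7 5)(3 11 6)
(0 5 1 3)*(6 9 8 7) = (0 5 1 3)(6 9 8 7) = [5, 3, 2, 0, 4, 1, 9, 6, 7, 8]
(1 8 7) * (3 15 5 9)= (1 8 7)(3 15 5 9)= [0, 8, 2, 15, 4, 9, 6, 1, 7, 3, 10, 11, 12, 13, 14, 5]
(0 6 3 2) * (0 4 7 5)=(0 6 3 2 4 7 5)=[6, 1, 4, 2, 7, 0, 3, 5]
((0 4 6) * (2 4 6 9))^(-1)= ((0 6)(2 4 9))^(-1)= (0 6)(2 9 4)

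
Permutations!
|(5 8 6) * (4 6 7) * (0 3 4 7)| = |(0 3 4 6 5 8)| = 6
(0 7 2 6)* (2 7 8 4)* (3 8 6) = (0 6)(2 3 8 4) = [6, 1, 3, 8, 2, 5, 0, 7, 4]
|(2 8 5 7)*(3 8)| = 5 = |(2 3 8 5 7)|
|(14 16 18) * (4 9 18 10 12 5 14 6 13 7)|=|(4 9 18 6 13 7)(5 14 16 10 12)|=30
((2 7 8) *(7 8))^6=((2 8))^6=(8)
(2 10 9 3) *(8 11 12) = (2 10 9 3)(8 11 12) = [0, 1, 10, 2, 4, 5, 6, 7, 11, 3, 9, 12, 8]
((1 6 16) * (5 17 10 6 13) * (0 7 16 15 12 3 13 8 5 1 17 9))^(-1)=(0 9 5 8 1 13 3 12 15 6 10 17 16 7)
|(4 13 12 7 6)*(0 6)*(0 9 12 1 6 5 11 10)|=|(0 5 11 10)(1 6 4 13)(7 9 12)|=12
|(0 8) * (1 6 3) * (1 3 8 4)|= 5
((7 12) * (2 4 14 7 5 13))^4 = ((2 4 14 7 12 5 13))^4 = (2 12 4 5 14 13 7)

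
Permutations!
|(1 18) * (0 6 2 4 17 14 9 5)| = 8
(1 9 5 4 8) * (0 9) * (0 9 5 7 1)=[5, 9, 2, 3, 8, 4, 6, 1, 0, 7]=(0 5 4 8)(1 9 7)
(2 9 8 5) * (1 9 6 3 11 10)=(1 9 8 5 2 6 3 11 10)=[0, 9, 6, 11, 4, 2, 3, 7, 5, 8, 1, 10]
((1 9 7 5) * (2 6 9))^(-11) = ((1 2 6 9 7 5))^(-11) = (1 2 6 9 7 5)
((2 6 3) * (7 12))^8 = ((2 6 3)(7 12))^8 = (12)(2 3 6)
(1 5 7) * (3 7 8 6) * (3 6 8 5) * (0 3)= (8)(0 3 7 1)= [3, 0, 2, 7, 4, 5, 6, 1, 8]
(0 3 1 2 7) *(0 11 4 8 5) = (0 3 1 2 7 11 4 8 5) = [3, 2, 7, 1, 8, 0, 6, 11, 5, 9, 10, 4]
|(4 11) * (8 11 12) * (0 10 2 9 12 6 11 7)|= 21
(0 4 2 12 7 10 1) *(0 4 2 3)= (0 2 12 7 10 1 4 3)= [2, 4, 12, 0, 3, 5, 6, 10, 8, 9, 1, 11, 7]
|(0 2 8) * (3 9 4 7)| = |(0 2 8)(3 9 4 7)| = 12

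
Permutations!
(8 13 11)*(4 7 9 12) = (4 7 9 12)(8 13 11) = [0, 1, 2, 3, 7, 5, 6, 9, 13, 12, 10, 8, 4, 11]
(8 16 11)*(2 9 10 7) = (2 9 10 7)(8 16 11) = [0, 1, 9, 3, 4, 5, 6, 2, 16, 10, 7, 8, 12, 13, 14, 15, 11]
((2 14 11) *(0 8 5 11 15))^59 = (0 11 15 5 14 8 2)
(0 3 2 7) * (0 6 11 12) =(0 3 2 7 6 11 12) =[3, 1, 7, 2, 4, 5, 11, 6, 8, 9, 10, 12, 0]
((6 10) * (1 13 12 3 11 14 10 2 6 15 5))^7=(1 15 14 3 13 5 10 11 12)(2 6)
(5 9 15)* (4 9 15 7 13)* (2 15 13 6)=(2 15 5 13 4 9 7 6)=[0, 1, 15, 3, 9, 13, 2, 6, 8, 7, 10, 11, 12, 4, 14, 5]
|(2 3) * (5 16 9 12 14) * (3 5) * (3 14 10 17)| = 8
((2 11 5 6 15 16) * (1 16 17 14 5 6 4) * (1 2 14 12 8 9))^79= (1 16 14 5 4 2 11 6 15 17 12 8 9)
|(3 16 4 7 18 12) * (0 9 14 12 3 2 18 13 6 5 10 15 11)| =|(0 9 14 12 2 18 3 16 4 7 13 6 5 10 15 11)| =16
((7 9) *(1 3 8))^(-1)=(1 8 3)(7 9)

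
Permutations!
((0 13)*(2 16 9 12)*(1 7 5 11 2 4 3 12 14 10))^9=((0 13)(1 7 5 11 2 16 9 14 10)(3 12 4))^9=(16)(0 13)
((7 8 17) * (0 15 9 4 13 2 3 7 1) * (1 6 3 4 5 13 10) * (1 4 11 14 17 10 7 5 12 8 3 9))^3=(2 17 12 4 5 11 6 8 7 13 14 9 10 3)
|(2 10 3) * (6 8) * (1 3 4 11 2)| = |(1 3)(2 10 4 11)(6 8)| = 4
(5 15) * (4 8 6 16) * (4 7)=(4 8 6 16 7)(5 15)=[0, 1, 2, 3, 8, 15, 16, 4, 6, 9, 10, 11, 12, 13, 14, 5, 7]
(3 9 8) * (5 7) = (3 9 8)(5 7) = [0, 1, 2, 9, 4, 7, 6, 5, 3, 8]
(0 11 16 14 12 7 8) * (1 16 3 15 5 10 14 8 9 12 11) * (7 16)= (0 1 7 9 12 16 8)(3 15 5 10 14 11)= [1, 7, 2, 15, 4, 10, 6, 9, 0, 12, 14, 3, 16, 13, 11, 5, 8]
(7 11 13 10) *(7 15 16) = (7 11 13 10 15 16) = [0, 1, 2, 3, 4, 5, 6, 11, 8, 9, 15, 13, 12, 10, 14, 16, 7]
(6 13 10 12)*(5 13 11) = (5 13 10 12 6 11) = [0, 1, 2, 3, 4, 13, 11, 7, 8, 9, 12, 5, 6, 10]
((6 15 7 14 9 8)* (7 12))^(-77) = ((6 15 12 7 14 9 8))^(-77) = (15)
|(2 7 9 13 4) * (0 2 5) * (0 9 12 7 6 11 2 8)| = 12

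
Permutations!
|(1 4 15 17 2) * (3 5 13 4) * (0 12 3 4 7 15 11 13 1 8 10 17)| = |(0 12 3 5 1 4 11 13 7 15)(2 8 10 17)| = 20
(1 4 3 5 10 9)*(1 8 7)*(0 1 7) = (0 1 4 3 5 10 9 8) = [1, 4, 2, 5, 3, 10, 6, 7, 0, 8, 9]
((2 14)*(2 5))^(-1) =(2 5 14)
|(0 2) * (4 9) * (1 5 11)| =6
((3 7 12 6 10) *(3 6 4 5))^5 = ((3 7 12 4 5)(6 10))^5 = (12)(6 10)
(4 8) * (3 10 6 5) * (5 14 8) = [0, 1, 2, 10, 5, 3, 14, 7, 4, 9, 6, 11, 12, 13, 8] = (3 10 6 14 8 4 5)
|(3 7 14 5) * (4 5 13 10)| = |(3 7 14 13 10 4 5)| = 7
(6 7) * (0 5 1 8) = (0 5 1 8)(6 7) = [5, 8, 2, 3, 4, 1, 7, 6, 0]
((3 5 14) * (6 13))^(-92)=((3 5 14)(6 13))^(-92)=(3 5 14)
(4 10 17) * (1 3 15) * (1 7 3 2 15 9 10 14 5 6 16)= (1 2 15 7 3 9 10 17 4 14 5 6 16)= [0, 2, 15, 9, 14, 6, 16, 3, 8, 10, 17, 11, 12, 13, 5, 7, 1, 4]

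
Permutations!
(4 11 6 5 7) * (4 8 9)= [0, 1, 2, 3, 11, 7, 5, 8, 9, 4, 10, 6]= (4 11 6 5 7 8 9)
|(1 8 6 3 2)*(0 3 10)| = 7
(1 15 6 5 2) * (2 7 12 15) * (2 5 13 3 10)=[0, 5, 1, 10, 4, 7, 13, 12, 8, 9, 2, 11, 15, 3, 14, 6]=(1 5 7 12 15 6 13 3 10 2)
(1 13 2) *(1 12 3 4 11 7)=[0, 13, 12, 4, 11, 5, 6, 1, 8, 9, 10, 7, 3, 2]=(1 13 2 12 3 4 11 7)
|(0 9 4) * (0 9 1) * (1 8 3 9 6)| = |(0 8 3 9 4 6 1)| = 7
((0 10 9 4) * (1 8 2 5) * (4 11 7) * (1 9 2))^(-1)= (0 4 7 11 9 5 2 10)(1 8)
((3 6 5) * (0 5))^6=(0 3)(5 6)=((0 5 3 6))^6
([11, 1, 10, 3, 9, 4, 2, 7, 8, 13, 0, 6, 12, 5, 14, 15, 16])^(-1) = [10, 1, 6, 3, 5, 13, 11, 7, 8, 4, 2, 0, 12, 9, 14, 15, 16]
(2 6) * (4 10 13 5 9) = [0, 1, 6, 3, 10, 9, 2, 7, 8, 4, 13, 11, 12, 5] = (2 6)(4 10 13 5 9)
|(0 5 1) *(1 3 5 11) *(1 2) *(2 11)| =|(11)(0 2 1)(3 5)| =6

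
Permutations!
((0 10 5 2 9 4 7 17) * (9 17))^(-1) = (0 17 2 5 10)(4 9 7)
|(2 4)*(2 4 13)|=|(2 13)|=2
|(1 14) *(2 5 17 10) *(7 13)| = 4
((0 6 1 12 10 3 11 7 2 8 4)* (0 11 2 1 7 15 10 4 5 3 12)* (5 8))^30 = (15)(0 7)(1 6)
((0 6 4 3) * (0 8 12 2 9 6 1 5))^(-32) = ((0 1 5)(2 9 6 4 3 8 12))^(-32) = (0 1 5)(2 4 12 6 8 9 3)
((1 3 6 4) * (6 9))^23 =(1 6 3 4 9)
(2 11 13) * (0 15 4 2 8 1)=(0 15 4 2 11 13 8 1)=[15, 0, 11, 3, 2, 5, 6, 7, 1, 9, 10, 13, 12, 8, 14, 4]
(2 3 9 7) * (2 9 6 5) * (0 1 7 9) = (9)(0 1 7)(2 3 6 5) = [1, 7, 3, 6, 4, 2, 5, 0, 8, 9]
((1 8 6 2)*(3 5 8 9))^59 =((1 9 3 5 8 6 2))^59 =(1 5 2 3 6 9 8)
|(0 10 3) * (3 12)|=|(0 10 12 3)|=4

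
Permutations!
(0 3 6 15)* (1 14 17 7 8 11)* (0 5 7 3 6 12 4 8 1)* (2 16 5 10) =(0 6 15 10 2 16 5 7 1 14 17 3 12 4 8 11) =[6, 14, 16, 12, 8, 7, 15, 1, 11, 9, 2, 0, 4, 13, 17, 10, 5, 3]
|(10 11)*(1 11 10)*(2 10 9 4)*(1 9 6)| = |(1 11 9 4 2 10 6)| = 7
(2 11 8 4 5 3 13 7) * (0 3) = (0 3 13 7 2 11 8 4 5) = [3, 1, 11, 13, 5, 0, 6, 2, 4, 9, 10, 8, 12, 7]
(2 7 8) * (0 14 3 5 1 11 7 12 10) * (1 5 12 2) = (0 14 3 12 10)(1 11 7 8) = [14, 11, 2, 12, 4, 5, 6, 8, 1, 9, 0, 7, 10, 13, 3]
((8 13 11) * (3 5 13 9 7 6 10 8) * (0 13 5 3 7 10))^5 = ((0 13 11 7 6)(8 9 10))^5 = (13)(8 10 9)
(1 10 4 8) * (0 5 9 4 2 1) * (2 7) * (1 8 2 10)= (0 5 9 4 2 8)(7 10)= [5, 1, 8, 3, 2, 9, 6, 10, 0, 4, 7]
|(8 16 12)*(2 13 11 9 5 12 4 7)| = |(2 13 11 9 5 12 8 16 4 7)| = 10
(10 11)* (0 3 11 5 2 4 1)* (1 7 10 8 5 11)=(0 3 1)(2 4 7 10 11 8 5)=[3, 0, 4, 1, 7, 2, 6, 10, 5, 9, 11, 8]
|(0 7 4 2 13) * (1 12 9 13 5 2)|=|(0 7 4 1 12 9 13)(2 5)|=14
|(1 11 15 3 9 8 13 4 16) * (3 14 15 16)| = |(1 11 16)(3 9 8 13 4)(14 15)| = 30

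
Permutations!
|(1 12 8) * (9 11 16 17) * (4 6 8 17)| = 9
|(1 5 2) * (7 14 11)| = 3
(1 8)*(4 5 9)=(1 8)(4 5 9)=[0, 8, 2, 3, 5, 9, 6, 7, 1, 4]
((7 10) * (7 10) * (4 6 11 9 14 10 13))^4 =(4 14 6 10 11 13 9) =((4 6 11 9 14 10 13))^4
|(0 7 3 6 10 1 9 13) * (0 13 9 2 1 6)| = |(13)(0 7 3)(1 2)(6 10)| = 6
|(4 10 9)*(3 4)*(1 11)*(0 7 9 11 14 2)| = 10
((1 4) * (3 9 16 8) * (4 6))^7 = (1 6 4)(3 8 16 9)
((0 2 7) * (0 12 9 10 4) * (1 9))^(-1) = ((0 2 7 12 1 9 10 4))^(-1) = (0 4 10 9 1 12 7 2)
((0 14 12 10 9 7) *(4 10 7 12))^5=((0 14 4 10 9 12 7))^5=(0 12 10 14 7 9 4)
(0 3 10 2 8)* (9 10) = (0 3 9 10 2 8) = [3, 1, 8, 9, 4, 5, 6, 7, 0, 10, 2]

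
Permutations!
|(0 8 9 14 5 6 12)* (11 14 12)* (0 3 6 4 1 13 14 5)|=|(0 8 9 12 3 6 11 5 4 1 13 14)|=12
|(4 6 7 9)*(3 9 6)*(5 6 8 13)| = 15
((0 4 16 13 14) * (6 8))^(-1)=(0 14 13 16 4)(6 8)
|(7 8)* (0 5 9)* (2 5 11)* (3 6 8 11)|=9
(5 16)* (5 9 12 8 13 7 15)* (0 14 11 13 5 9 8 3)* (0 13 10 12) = (0 14 11 10 12 3 13 7 15 9)(5 16 8) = [14, 1, 2, 13, 4, 16, 6, 15, 5, 0, 12, 10, 3, 7, 11, 9, 8]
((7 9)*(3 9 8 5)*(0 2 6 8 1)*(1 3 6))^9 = ((0 2 1)(3 9 7)(5 6 8))^9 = (9)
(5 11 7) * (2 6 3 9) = (2 6 3 9)(5 11 7) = [0, 1, 6, 9, 4, 11, 3, 5, 8, 2, 10, 7]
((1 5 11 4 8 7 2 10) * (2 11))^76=(11)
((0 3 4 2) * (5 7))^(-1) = (0 2 4 3)(5 7)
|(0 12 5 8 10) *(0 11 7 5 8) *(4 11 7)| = 6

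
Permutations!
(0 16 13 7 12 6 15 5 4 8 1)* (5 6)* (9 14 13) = (0 16 9 14 13 7 12 5 4 8 1)(6 15) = [16, 0, 2, 3, 8, 4, 15, 12, 1, 14, 10, 11, 5, 7, 13, 6, 9]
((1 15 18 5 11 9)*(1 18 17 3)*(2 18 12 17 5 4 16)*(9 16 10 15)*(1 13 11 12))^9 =(1 9)(2 13 12 10)(3 5 4 16)(11 17 15 18)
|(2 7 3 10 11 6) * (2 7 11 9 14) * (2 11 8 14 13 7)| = 5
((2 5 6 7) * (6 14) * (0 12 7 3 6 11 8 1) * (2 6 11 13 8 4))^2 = ((0 12 7 6 3 11 4 2 5 14 13 8 1))^2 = (0 7 3 4 5 13 1 12 6 11 2 14 8)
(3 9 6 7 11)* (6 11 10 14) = (3 9 11)(6 7 10 14) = [0, 1, 2, 9, 4, 5, 7, 10, 8, 11, 14, 3, 12, 13, 6]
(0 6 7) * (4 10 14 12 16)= (0 6 7)(4 10 14 12 16)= [6, 1, 2, 3, 10, 5, 7, 0, 8, 9, 14, 11, 16, 13, 12, 15, 4]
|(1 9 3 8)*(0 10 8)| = 6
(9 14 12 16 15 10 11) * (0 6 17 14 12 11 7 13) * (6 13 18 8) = (0 13)(6 17 14 11 9 12 16 15 10 7 18 8) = [13, 1, 2, 3, 4, 5, 17, 18, 6, 12, 7, 9, 16, 0, 11, 10, 15, 14, 8]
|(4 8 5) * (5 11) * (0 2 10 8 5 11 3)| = 10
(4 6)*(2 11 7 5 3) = (2 11 7 5 3)(4 6) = [0, 1, 11, 2, 6, 3, 4, 5, 8, 9, 10, 7]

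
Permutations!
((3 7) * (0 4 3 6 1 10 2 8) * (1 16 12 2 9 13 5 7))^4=((0 4 3 1 10 9 13 5 7 6 16 12 2 8))^4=(0 10 7 2 3 13 16)(1 5 12 4 9 6 8)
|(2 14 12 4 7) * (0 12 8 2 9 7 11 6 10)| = 6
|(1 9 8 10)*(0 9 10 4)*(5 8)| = 10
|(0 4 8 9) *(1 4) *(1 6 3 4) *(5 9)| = |(0 6 3 4 8 5 9)| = 7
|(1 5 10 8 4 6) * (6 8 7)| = |(1 5 10 7 6)(4 8)| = 10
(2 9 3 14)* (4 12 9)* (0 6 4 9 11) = [6, 1, 9, 14, 12, 5, 4, 7, 8, 3, 10, 0, 11, 13, 2] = (0 6 4 12 11)(2 9 3 14)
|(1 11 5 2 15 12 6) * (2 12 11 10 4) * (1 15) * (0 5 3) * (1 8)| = |(0 5 12 6 15 11 3)(1 10 4 2 8)| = 35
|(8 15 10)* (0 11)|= 6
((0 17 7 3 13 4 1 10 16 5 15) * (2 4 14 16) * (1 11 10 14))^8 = ((0 17 7 3 13 1 14 16 5 15)(2 4 11 10))^8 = (0 5 14 13 7)(1 3 17 15 16)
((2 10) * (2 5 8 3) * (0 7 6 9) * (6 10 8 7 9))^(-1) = ((0 9)(2 8 3)(5 7 10))^(-1) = (0 9)(2 3 8)(5 10 7)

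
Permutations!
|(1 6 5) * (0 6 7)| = 5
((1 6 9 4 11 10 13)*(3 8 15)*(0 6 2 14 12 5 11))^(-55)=((0 6 9 4)(1 2 14 12 5 11 10 13)(3 8 15))^(-55)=(0 6 9 4)(1 2 14 12 5 11 10 13)(3 15 8)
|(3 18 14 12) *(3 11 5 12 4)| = 12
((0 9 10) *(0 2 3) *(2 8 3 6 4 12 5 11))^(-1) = (0 3 8 10 9)(2 11 5 12 4 6)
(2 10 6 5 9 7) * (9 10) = (2 9 7)(5 10 6) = [0, 1, 9, 3, 4, 10, 5, 2, 8, 7, 6]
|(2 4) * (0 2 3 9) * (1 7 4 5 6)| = |(0 2 5 6 1 7 4 3 9)| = 9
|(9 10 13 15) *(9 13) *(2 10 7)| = 4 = |(2 10 9 7)(13 15)|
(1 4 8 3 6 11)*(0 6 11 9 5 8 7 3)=(0 6 9 5 8)(1 4 7 3 11)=[6, 4, 2, 11, 7, 8, 9, 3, 0, 5, 10, 1]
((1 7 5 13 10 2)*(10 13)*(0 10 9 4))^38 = (13)(0 9 7 2)(1 10 4 5) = ((13)(0 10 2 1 7 5 9 4))^38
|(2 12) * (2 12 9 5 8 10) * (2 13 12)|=|(2 9 5 8 10 13 12)|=7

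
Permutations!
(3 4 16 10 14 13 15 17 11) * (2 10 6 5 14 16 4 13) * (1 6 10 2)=(1 6 5 14)(3 13 15 17 11)(10 16)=[0, 6, 2, 13, 4, 14, 5, 7, 8, 9, 16, 3, 12, 15, 1, 17, 10, 11]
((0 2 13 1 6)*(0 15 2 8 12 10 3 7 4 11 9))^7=(0 11 7 10 8 9 4 3 12)(1 15 13 6 2)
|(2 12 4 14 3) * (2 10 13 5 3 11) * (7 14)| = 12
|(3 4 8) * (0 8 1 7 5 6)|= |(0 8 3 4 1 7 5 6)|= 8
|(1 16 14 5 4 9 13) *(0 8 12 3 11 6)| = 42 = |(0 8 12 3 11 6)(1 16 14 5 4 9 13)|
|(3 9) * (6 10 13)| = |(3 9)(6 10 13)| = 6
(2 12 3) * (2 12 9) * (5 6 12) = (2 9)(3 5 6 12) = [0, 1, 9, 5, 4, 6, 12, 7, 8, 2, 10, 11, 3]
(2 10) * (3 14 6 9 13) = (2 10)(3 14 6 9 13) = [0, 1, 10, 14, 4, 5, 9, 7, 8, 13, 2, 11, 12, 3, 6]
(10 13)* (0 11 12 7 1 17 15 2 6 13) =[11, 17, 6, 3, 4, 5, 13, 1, 8, 9, 0, 12, 7, 10, 14, 2, 16, 15] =(0 11 12 7 1 17 15 2 6 13 10)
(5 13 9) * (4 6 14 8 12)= (4 6 14 8 12)(5 13 9)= [0, 1, 2, 3, 6, 13, 14, 7, 12, 5, 10, 11, 4, 9, 8]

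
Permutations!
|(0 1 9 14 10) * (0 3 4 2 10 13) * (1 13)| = 12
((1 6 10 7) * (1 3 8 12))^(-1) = (1 12 8 3 7 10 6)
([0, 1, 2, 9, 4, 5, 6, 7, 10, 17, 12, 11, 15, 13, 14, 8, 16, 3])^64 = [0, 1, 2, 9, 4, 5, 6, 7, 8, 17, 10, 11, 12, 13, 14, 15, 16, 3]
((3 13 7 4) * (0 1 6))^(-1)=((0 1 6)(3 13 7 4))^(-1)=(0 6 1)(3 4 7 13)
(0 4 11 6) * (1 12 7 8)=[4, 12, 2, 3, 11, 5, 0, 8, 1, 9, 10, 6, 7]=(0 4 11 6)(1 12 7 8)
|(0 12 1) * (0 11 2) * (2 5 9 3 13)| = 9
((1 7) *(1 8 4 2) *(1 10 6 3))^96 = (10)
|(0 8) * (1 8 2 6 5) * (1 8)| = 5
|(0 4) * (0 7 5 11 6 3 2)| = 8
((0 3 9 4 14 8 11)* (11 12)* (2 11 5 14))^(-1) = ((0 3 9 4 2 11)(5 14 8 12))^(-1) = (0 11 2 4 9 3)(5 12 8 14)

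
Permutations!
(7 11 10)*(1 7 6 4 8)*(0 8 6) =(0 8 1 7 11 10)(4 6) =[8, 7, 2, 3, 6, 5, 4, 11, 1, 9, 0, 10]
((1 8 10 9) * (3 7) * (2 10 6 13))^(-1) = ((1 8 6 13 2 10 9)(3 7))^(-1) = (1 9 10 2 13 6 8)(3 7)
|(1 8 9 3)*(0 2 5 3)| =7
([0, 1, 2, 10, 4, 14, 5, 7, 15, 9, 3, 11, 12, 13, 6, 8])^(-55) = [0, 1, 2, 10, 4, 6, 14, 7, 15, 9, 3, 11, 12, 13, 5, 8]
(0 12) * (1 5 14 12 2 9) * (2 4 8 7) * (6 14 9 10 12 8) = [4, 5, 10, 3, 6, 9, 14, 2, 7, 1, 12, 11, 0, 13, 8] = (0 4 6 14 8 7 2 10 12)(1 5 9)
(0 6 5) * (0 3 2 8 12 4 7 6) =(2 8 12 4 7 6 5 3) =[0, 1, 8, 2, 7, 3, 5, 6, 12, 9, 10, 11, 4]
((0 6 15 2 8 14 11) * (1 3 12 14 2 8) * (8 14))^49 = (0 11 14 15 6)(1 2 8 12 3) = ((0 6 15 14 11)(1 3 12 8 2))^49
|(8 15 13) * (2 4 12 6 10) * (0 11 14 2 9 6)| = |(0 11 14 2 4 12)(6 10 9)(8 15 13)| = 6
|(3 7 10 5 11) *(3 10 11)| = |(3 7 11 10 5)| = 5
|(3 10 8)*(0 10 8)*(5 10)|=|(0 5 10)(3 8)|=6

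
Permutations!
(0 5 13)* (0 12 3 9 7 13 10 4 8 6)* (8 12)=(0 5 10 4 12 3 9 7 13 8 6)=[5, 1, 2, 9, 12, 10, 0, 13, 6, 7, 4, 11, 3, 8]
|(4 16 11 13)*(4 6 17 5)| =|(4 16 11 13 6 17 5)| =7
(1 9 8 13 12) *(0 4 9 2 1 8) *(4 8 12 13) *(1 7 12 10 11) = [8, 2, 7, 3, 9, 5, 6, 12, 4, 0, 11, 1, 10, 13] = (13)(0 8 4 9)(1 2 7 12 10 11)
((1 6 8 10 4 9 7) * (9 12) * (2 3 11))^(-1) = (1 7 9 12 4 10 8 6)(2 11 3)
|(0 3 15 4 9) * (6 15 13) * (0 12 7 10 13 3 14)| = 8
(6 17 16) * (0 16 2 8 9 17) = (0 16 6)(2 8 9 17) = [16, 1, 8, 3, 4, 5, 0, 7, 9, 17, 10, 11, 12, 13, 14, 15, 6, 2]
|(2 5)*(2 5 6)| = |(2 6)| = 2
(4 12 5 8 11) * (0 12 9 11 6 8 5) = (0 12)(4 9 11)(6 8) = [12, 1, 2, 3, 9, 5, 8, 7, 6, 11, 10, 4, 0]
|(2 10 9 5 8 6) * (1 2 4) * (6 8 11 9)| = 15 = |(1 2 10 6 4)(5 11 9)|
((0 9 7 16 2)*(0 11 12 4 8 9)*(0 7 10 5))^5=(0 12 5 11 10 2 9 16 8 7 4)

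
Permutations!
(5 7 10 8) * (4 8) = (4 8 5 7 10) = [0, 1, 2, 3, 8, 7, 6, 10, 5, 9, 4]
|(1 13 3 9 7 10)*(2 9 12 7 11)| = 6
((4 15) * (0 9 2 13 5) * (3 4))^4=((0 9 2 13 5)(3 4 15))^4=(0 5 13 2 9)(3 4 15)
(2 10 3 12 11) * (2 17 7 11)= [0, 1, 10, 12, 4, 5, 6, 11, 8, 9, 3, 17, 2, 13, 14, 15, 16, 7]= (2 10 3 12)(7 11 17)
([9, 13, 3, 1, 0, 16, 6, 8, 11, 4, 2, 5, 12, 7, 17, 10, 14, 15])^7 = [9, 14, 5, 16, 0, 3, 6, 15, 10, 4, 11, 2, 12, 17, 13, 8, 1, 7]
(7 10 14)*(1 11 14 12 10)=(1 11 14 7)(10 12)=[0, 11, 2, 3, 4, 5, 6, 1, 8, 9, 12, 14, 10, 13, 7]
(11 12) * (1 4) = (1 4)(11 12) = [0, 4, 2, 3, 1, 5, 6, 7, 8, 9, 10, 12, 11]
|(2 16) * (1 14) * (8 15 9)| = 6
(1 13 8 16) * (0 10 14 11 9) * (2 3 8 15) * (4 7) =(0 10 14 11 9)(1 13 15 2 3 8 16)(4 7) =[10, 13, 3, 8, 7, 5, 6, 4, 16, 0, 14, 9, 12, 15, 11, 2, 1]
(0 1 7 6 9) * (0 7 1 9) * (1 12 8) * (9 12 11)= (0 12 8 1 11 9 7 6)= [12, 11, 2, 3, 4, 5, 0, 6, 1, 7, 10, 9, 8]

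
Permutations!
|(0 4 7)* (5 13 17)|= |(0 4 7)(5 13 17)|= 3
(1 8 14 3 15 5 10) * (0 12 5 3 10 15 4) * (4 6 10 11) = (0 12 5 15 3 6 10 1 8 14 11 4) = [12, 8, 2, 6, 0, 15, 10, 7, 14, 9, 1, 4, 5, 13, 11, 3]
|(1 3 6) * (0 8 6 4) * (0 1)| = |(0 8 6)(1 3 4)| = 3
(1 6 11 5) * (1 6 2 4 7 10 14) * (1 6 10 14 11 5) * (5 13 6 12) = [0, 2, 4, 3, 7, 10, 13, 14, 8, 9, 11, 1, 5, 6, 12] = (1 2 4 7 14 12 5 10 11)(6 13)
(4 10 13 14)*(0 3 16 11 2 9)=[3, 1, 9, 16, 10, 5, 6, 7, 8, 0, 13, 2, 12, 14, 4, 15, 11]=(0 3 16 11 2 9)(4 10 13 14)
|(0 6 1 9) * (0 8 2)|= 6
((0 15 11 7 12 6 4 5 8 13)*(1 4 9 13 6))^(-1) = (0 13 9 6 8 5 4 1 12 7 11 15)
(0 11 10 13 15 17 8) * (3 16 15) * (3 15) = (0 11 10 13 15 17 8)(3 16) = [11, 1, 2, 16, 4, 5, 6, 7, 0, 9, 13, 10, 12, 15, 14, 17, 3, 8]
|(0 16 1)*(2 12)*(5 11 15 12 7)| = 6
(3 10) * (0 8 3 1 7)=(0 8 3 10 1 7)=[8, 7, 2, 10, 4, 5, 6, 0, 3, 9, 1]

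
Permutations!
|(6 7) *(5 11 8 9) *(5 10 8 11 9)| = |(11)(5 9 10 8)(6 7)| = 4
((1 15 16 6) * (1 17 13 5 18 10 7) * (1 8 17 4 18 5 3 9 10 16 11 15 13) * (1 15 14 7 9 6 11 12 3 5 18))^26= ((1 13 5 18 16 11 14 7 8 17 15 12 3 6 4)(9 10))^26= (1 12 7 18 4 15 14 5 6 17 11 13 3 8 16)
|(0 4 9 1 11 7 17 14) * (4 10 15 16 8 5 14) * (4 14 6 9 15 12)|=|(0 10 12 4 15 16 8 5 6 9 1 11 7 17 14)|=15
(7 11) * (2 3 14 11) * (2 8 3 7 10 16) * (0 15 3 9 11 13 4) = [15, 1, 7, 14, 0, 5, 6, 8, 9, 11, 16, 10, 12, 4, 13, 3, 2] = (0 15 3 14 13 4)(2 7 8 9 11 10 16)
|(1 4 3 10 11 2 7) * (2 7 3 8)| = |(1 4 8 2 3 10 11 7)| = 8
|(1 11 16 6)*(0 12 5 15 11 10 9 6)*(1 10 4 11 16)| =|(0 12 5 15 16)(1 4 11)(6 10 9)| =15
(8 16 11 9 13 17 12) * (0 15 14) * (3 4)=(0 15 14)(3 4)(8 16 11 9 13 17 12)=[15, 1, 2, 4, 3, 5, 6, 7, 16, 13, 10, 9, 8, 17, 0, 14, 11, 12]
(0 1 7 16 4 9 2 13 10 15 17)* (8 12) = (0 1 7 16 4 9 2 13 10 15 17)(8 12) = [1, 7, 13, 3, 9, 5, 6, 16, 12, 2, 15, 11, 8, 10, 14, 17, 4, 0]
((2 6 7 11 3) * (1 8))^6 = ((1 8)(2 6 7 11 3))^6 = (2 6 7 11 3)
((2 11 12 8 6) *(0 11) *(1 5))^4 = ((0 11 12 8 6 2)(1 5))^4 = (0 6 12)(2 8 11)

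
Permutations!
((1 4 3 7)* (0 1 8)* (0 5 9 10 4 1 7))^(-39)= ((0 7 8 5 9 10 4 3))^(-39)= (0 7 8 5 9 10 4 3)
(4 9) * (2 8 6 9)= (2 8 6 9 4)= [0, 1, 8, 3, 2, 5, 9, 7, 6, 4]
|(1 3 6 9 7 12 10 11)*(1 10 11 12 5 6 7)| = |(1 3 7 5 6 9)(10 12 11)| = 6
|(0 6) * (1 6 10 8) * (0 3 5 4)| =8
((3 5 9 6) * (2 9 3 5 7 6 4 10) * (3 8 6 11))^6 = ((2 9 4 10)(3 7 11)(5 8 6))^6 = (11)(2 4)(9 10)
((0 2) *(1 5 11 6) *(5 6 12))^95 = (0 2)(1 6)(5 12 11)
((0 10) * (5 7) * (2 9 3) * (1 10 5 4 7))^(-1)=((0 5 1 10)(2 9 3)(4 7))^(-1)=(0 10 1 5)(2 3 9)(4 7)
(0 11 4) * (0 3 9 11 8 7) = (0 8 7)(3 9 11 4) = [8, 1, 2, 9, 3, 5, 6, 0, 7, 11, 10, 4]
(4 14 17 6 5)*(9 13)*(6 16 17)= (4 14 6 5)(9 13)(16 17)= [0, 1, 2, 3, 14, 4, 5, 7, 8, 13, 10, 11, 12, 9, 6, 15, 17, 16]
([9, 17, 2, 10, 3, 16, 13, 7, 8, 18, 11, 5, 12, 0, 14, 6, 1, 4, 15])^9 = [15, 17, 2, 10, 3, 16, 9, 7, 8, 6, 11, 5, 12, 18, 14, 0, 1, 4, 13]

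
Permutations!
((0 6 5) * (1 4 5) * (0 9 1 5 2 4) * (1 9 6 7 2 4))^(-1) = ((9)(0 7 2 1)(5 6))^(-1) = (9)(0 1 2 7)(5 6)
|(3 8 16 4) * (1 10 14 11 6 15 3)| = 10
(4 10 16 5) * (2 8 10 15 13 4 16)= (2 8 10)(4 15 13)(5 16)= [0, 1, 8, 3, 15, 16, 6, 7, 10, 9, 2, 11, 12, 4, 14, 13, 5]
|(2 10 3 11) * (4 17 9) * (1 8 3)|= |(1 8 3 11 2 10)(4 17 9)|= 6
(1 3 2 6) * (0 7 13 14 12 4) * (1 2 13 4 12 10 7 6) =(0 6 2 1 3 13 14 10 7 4) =[6, 3, 1, 13, 0, 5, 2, 4, 8, 9, 7, 11, 12, 14, 10]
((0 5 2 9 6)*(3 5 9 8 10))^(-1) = ((0 9 6)(2 8 10 3 5))^(-1) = (0 6 9)(2 5 3 10 8)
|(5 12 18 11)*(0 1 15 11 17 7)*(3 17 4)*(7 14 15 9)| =36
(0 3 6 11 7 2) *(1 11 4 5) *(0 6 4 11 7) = (0 3 4 5 1 7 2 6 11) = [3, 7, 6, 4, 5, 1, 11, 2, 8, 9, 10, 0]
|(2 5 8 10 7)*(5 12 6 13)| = |(2 12 6 13 5 8 10 7)| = 8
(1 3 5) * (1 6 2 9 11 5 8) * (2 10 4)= [0, 3, 9, 8, 2, 6, 10, 7, 1, 11, 4, 5]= (1 3 8)(2 9 11 5 6 10 4)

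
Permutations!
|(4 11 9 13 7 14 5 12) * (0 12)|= 9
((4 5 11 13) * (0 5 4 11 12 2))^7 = ((0 5 12 2)(11 13))^7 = (0 2 12 5)(11 13)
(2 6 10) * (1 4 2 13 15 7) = (1 4 2 6 10 13 15 7) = [0, 4, 6, 3, 2, 5, 10, 1, 8, 9, 13, 11, 12, 15, 14, 7]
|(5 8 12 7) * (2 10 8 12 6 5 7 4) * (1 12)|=|(1 12 4 2 10 8 6 5)|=8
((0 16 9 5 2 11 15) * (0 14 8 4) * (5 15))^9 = ((0 16 9 15 14 8 4)(2 11 5))^9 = (0 9 14 4 16 15 8)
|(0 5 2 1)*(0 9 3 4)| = |(0 5 2 1 9 3 4)| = 7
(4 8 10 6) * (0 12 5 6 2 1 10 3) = (0 12 5 6 4 8 3)(1 10 2) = [12, 10, 1, 0, 8, 6, 4, 7, 3, 9, 2, 11, 5]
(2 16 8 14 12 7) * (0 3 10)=(0 3 10)(2 16 8 14 12 7)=[3, 1, 16, 10, 4, 5, 6, 2, 14, 9, 0, 11, 7, 13, 12, 15, 8]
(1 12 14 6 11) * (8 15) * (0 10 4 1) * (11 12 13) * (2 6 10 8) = (0 8 15 2 6 12 14 10 4 1 13 11) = [8, 13, 6, 3, 1, 5, 12, 7, 15, 9, 4, 0, 14, 11, 10, 2]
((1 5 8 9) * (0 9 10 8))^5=((0 9 1 5)(8 10))^5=(0 9 1 5)(8 10)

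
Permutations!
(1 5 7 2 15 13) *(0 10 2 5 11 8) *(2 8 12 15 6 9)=(0 10 8)(1 11 12 15 13)(2 6 9)(5 7)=[10, 11, 6, 3, 4, 7, 9, 5, 0, 2, 8, 12, 15, 1, 14, 13]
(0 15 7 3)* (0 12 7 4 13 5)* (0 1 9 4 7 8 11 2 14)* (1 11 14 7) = (0 15 1 9 4 13 5 11 2 7 3 12 8 14) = [15, 9, 7, 12, 13, 11, 6, 3, 14, 4, 10, 2, 8, 5, 0, 1]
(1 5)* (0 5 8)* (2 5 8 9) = (0 8)(1 9 2 5) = [8, 9, 5, 3, 4, 1, 6, 7, 0, 2]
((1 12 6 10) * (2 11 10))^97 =(1 12 6 2 11 10)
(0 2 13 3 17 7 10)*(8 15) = (0 2 13 3 17 7 10)(8 15) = [2, 1, 13, 17, 4, 5, 6, 10, 15, 9, 0, 11, 12, 3, 14, 8, 16, 7]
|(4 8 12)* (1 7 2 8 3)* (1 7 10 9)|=|(1 10 9)(2 8 12 4 3 7)|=6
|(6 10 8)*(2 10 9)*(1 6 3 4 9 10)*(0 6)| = |(0 6 10 8 3 4 9 2 1)| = 9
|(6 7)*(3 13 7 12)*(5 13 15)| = 7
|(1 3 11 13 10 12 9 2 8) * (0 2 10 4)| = 24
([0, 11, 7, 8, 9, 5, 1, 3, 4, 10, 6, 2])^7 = [0, 9, 6, 11, 7, 5, 4, 1, 2, 3, 8, 10]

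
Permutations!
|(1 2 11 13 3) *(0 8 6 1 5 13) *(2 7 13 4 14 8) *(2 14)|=12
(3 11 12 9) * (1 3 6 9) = (1 3 11 12)(6 9) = [0, 3, 2, 11, 4, 5, 9, 7, 8, 6, 10, 12, 1]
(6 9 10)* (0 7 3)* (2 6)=(0 7 3)(2 6 9 10)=[7, 1, 6, 0, 4, 5, 9, 3, 8, 10, 2]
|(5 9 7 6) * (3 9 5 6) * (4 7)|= 4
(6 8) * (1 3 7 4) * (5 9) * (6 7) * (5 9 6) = (9)(1 3 5 6 8 7 4) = [0, 3, 2, 5, 1, 6, 8, 4, 7, 9]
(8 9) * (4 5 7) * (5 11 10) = (4 11 10 5 7)(8 9) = [0, 1, 2, 3, 11, 7, 6, 4, 9, 8, 5, 10]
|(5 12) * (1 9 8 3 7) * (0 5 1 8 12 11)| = 3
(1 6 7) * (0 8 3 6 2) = [8, 2, 0, 6, 4, 5, 7, 1, 3] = (0 8 3 6 7 1 2)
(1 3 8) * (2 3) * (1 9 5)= (1 2 3 8 9 5)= [0, 2, 3, 8, 4, 1, 6, 7, 9, 5]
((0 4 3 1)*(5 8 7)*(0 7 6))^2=((0 4 3 1 7 5 8 6))^2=(0 3 7 8)(1 5 6 4)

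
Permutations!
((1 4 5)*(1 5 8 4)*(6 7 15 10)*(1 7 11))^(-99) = (1 10)(4 8)(6 7)(11 15)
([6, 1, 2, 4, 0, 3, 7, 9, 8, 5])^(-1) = (0 4 3 5 9 7 6)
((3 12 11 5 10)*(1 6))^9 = ((1 6)(3 12 11 5 10))^9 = (1 6)(3 10 5 11 12)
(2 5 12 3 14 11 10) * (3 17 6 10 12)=(2 5 3 14 11 12 17 6 10)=[0, 1, 5, 14, 4, 3, 10, 7, 8, 9, 2, 12, 17, 13, 11, 15, 16, 6]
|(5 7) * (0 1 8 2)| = 4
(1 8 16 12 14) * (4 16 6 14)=(1 8 6 14)(4 16 12)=[0, 8, 2, 3, 16, 5, 14, 7, 6, 9, 10, 11, 4, 13, 1, 15, 12]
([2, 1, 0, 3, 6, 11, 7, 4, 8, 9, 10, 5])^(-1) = (0 2)(4 7 6)(5 11)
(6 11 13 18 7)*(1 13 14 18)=(1 13)(6 11 14 18 7)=[0, 13, 2, 3, 4, 5, 11, 6, 8, 9, 10, 14, 12, 1, 18, 15, 16, 17, 7]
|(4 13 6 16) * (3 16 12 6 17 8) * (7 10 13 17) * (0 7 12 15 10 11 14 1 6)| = |(0 7 11 14 1 6 15 10 13 12)(3 16 4 17 8)| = 10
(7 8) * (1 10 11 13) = (1 10 11 13)(7 8) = [0, 10, 2, 3, 4, 5, 6, 8, 7, 9, 11, 13, 12, 1]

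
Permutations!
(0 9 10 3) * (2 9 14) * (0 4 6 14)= (2 9 10 3 4 6 14)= [0, 1, 9, 4, 6, 5, 14, 7, 8, 10, 3, 11, 12, 13, 2]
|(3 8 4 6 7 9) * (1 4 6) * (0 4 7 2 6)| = 14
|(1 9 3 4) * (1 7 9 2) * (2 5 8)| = 4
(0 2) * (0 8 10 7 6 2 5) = (0 5)(2 8 10 7 6) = [5, 1, 8, 3, 4, 0, 2, 6, 10, 9, 7]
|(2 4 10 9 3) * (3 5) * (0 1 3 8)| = 9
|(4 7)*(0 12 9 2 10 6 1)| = 14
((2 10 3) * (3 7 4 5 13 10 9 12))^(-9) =(2 3 12 9)(4 5 13 10 7) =((2 9 12 3)(4 5 13 10 7))^(-9)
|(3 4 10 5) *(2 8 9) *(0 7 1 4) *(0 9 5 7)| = 20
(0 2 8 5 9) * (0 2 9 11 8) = (0 9 2)(5 11 8) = [9, 1, 0, 3, 4, 11, 6, 7, 5, 2, 10, 8]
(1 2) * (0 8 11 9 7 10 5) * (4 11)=(0 8 4 11 9 7 10 5)(1 2)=[8, 2, 1, 3, 11, 0, 6, 10, 4, 7, 5, 9]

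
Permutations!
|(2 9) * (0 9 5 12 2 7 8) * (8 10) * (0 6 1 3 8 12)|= |(0 9 7 10 12 2 5)(1 3 8 6)|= 28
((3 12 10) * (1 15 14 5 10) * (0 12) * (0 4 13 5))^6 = (0 12 1 15 14)(3 4 13 5 10)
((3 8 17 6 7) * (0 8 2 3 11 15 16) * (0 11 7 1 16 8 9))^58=((0 9)(1 16 11 15 8 17 6)(2 3))^58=(1 11 8 6 16 15 17)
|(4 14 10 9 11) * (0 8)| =10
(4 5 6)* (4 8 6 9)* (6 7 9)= (4 5 6 8 7 9)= [0, 1, 2, 3, 5, 6, 8, 9, 7, 4]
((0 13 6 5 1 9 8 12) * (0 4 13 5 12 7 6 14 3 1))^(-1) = ((0 5)(1 9 8 7 6 12 4 13 14 3))^(-1) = (0 5)(1 3 14 13 4 12 6 7 8 9)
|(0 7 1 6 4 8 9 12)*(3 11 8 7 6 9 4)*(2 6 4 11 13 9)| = |(0 4 7 1 2 6 3 13 9 12)(8 11)| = 10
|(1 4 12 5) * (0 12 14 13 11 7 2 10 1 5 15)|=|(0 12 15)(1 4 14 13 11 7 2 10)|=24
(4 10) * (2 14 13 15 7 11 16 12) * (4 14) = (2 4 10 14 13 15 7 11 16 12) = [0, 1, 4, 3, 10, 5, 6, 11, 8, 9, 14, 16, 2, 15, 13, 7, 12]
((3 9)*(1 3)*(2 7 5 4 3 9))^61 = ((1 9)(2 7 5 4 3))^61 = (1 9)(2 7 5 4 3)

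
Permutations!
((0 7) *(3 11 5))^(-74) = ((0 7)(3 11 5))^(-74) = (3 11 5)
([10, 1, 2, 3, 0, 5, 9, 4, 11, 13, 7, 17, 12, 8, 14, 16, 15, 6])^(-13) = [4, 1, 2, 3, 7, 5, 17, 10, 13, 6, 0, 8, 12, 9, 14, 16, 15, 11]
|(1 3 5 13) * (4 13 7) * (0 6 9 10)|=|(0 6 9 10)(1 3 5 7 4 13)|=12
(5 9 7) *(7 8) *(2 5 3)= (2 5 9 8 7 3)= [0, 1, 5, 2, 4, 9, 6, 3, 7, 8]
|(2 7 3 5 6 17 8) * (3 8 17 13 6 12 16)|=12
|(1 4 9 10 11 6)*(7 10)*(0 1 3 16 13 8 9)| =9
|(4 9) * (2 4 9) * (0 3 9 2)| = 5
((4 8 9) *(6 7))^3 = ((4 8 9)(6 7))^3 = (9)(6 7)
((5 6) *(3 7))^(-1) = ((3 7)(5 6))^(-1) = (3 7)(5 6)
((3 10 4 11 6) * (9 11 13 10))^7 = (3 6 11 9)(4 13 10) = ((3 9 11 6)(4 13 10))^7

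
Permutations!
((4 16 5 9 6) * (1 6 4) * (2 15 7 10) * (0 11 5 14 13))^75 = (0 9 14 11 4 13 5 16)(1 6)(2 10 7 15)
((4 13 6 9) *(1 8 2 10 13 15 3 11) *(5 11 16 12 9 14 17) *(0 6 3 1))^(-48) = (17)(1 12 10 15 16 2 4 3 8 9 13)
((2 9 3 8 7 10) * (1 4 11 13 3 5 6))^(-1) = (1 6 5 9 2 10 7 8 3 13 11 4)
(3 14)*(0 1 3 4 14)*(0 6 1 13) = (0 13)(1 3 6)(4 14) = [13, 3, 2, 6, 14, 5, 1, 7, 8, 9, 10, 11, 12, 0, 4]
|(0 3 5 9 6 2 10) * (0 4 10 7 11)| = |(0 3 5 9 6 2 7 11)(4 10)| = 8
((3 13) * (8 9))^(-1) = (3 13)(8 9)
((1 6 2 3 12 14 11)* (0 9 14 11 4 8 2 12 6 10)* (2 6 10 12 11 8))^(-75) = (0 14 2 10 9 4 3)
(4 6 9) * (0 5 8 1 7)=(0 5 8 1 7)(4 6 9)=[5, 7, 2, 3, 6, 8, 9, 0, 1, 4]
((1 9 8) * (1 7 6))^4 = ((1 9 8 7 6))^4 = (1 6 7 8 9)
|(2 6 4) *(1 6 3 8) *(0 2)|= 7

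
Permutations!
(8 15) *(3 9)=(3 9)(8 15)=[0, 1, 2, 9, 4, 5, 6, 7, 15, 3, 10, 11, 12, 13, 14, 8]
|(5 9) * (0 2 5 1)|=|(0 2 5 9 1)|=5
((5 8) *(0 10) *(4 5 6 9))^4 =(10)(4 9 6 8 5)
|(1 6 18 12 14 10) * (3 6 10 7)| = |(1 10)(3 6 18 12 14 7)| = 6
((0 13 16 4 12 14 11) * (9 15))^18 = ((0 13 16 4 12 14 11)(9 15))^18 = (0 12 13 14 16 11 4)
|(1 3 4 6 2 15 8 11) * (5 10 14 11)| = 11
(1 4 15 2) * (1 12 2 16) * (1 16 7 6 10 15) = [0, 4, 12, 3, 1, 5, 10, 6, 8, 9, 15, 11, 2, 13, 14, 7, 16] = (16)(1 4)(2 12)(6 10 15 7)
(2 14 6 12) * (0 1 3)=[1, 3, 14, 0, 4, 5, 12, 7, 8, 9, 10, 11, 2, 13, 6]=(0 1 3)(2 14 6 12)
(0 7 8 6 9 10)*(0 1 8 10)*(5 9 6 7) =(0 5 9)(1 8 7 10) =[5, 8, 2, 3, 4, 9, 6, 10, 7, 0, 1]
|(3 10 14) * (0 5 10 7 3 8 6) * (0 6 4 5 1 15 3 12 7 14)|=|(0 1 15 3 14 8 4 5 10)(7 12)|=18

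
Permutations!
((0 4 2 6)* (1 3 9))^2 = ((0 4 2 6)(1 3 9))^2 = (0 2)(1 9 3)(4 6)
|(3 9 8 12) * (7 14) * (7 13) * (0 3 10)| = |(0 3 9 8 12 10)(7 14 13)| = 6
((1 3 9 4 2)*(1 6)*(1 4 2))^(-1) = (1 4 6 2 9 3) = ((1 3 9 2 6 4))^(-1)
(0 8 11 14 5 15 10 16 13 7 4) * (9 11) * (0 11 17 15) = [8, 1, 2, 3, 11, 0, 6, 4, 9, 17, 16, 14, 12, 7, 5, 10, 13, 15] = (0 8 9 17 15 10 16 13 7 4 11 14 5)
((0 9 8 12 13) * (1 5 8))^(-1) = ((0 9 1 5 8 12 13))^(-1) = (0 13 12 8 5 1 9)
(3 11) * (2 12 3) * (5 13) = (2 12 3 11)(5 13) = [0, 1, 12, 11, 4, 13, 6, 7, 8, 9, 10, 2, 3, 5]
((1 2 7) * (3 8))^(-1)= (1 7 2)(3 8)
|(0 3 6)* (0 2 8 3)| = 4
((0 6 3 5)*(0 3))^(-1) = ((0 6)(3 5))^(-1) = (0 6)(3 5)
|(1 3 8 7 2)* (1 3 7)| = 5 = |(1 7 2 3 8)|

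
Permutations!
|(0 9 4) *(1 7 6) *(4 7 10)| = 7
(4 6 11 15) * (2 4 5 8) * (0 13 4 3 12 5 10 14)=(0 13 4 6 11 15 10 14)(2 3 12 5 8)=[13, 1, 3, 12, 6, 8, 11, 7, 2, 9, 14, 15, 5, 4, 0, 10]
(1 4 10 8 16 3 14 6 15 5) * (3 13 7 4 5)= (1 5)(3 14 6 15)(4 10 8 16 13 7)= [0, 5, 2, 14, 10, 1, 15, 4, 16, 9, 8, 11, 12, 7, 6, 3, 13]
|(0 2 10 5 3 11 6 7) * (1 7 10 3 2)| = 6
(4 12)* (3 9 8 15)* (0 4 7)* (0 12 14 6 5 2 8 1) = [4, 0, 8, 9, 14, 2, 5, 12, 15, 1, 10, 11, 7, 13, 6, 3] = (0 4 14 6 5 2 8 15 3 9 1)(7 12)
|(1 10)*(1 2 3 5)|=5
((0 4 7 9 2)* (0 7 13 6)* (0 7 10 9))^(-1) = ((0 4 13 6 7)(2 10 9))^(-1) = (0 7 6 13 4)(2 9 10)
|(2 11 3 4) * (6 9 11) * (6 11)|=4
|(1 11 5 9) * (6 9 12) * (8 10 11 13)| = |(1 13 8 10 11 5 12 6 9)| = 9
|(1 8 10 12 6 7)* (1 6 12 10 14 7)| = 5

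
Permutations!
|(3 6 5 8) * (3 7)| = |(3 6 5 8 7)| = 5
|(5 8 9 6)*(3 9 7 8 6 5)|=|(3 9 5 6)(7 8)|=4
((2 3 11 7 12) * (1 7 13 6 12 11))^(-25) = ((1 7 11 13 6 12 2 3))^(-25) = (1 3 2 12 6 13 11 7)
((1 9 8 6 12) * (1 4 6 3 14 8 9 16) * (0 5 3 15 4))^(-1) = ((0 5 3 14 8 15 4 6 12)(1 16))^(-1) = (0 12 6 4 15 8 14 3 5)(1 16)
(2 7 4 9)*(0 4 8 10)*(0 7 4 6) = (0 6)(2 4 9)(7 8 10) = [6, 1, 4, 3, 9, 5, 0, 8, 10, 2, 7]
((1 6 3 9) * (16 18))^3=((1 6 3 9)(16 18))^3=(1 9 3 6)(16 18)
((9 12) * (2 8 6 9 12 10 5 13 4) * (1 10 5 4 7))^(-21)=(1 7 13 5 9 6 8 2 4 10)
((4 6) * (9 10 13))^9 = ((4 6)(9 10 13))^9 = (13)(4 6)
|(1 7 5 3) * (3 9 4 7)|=|(1 3)(4 7 5 9)|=4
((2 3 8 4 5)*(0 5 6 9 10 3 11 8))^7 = ((0 5 2 11 8 4 6 9 10 3))^7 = (0 9 8 5 10 4 2 3 6 11)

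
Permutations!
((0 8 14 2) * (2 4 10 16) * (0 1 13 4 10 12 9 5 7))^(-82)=(0 12 2 8 9 1 14 5 13 10 7 4 16)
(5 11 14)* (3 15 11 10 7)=(3 15 11 14 5 10 7)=[0, 1, 2, 15, 4, 10, 6, 3, 8, 9, 7, 14, 12, 13, 5, 11]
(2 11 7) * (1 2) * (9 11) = (1 2 9 11 7) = [0, 2, 9, 3, 4, 5, 6, 1, 8, 11, 10, 7]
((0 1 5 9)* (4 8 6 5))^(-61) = (0 4 6 9 1 8 5)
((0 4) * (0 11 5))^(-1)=((0 4 11 5))^(-1)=(0 5 11 4)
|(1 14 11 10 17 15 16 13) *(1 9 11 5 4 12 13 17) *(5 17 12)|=10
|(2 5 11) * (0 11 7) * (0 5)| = |(0 11 2)(5 7)| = 6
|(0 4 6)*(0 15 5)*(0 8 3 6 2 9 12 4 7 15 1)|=8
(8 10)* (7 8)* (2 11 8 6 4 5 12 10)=(2 11 8)(4 5 12 10 7 6)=[0, 1, 11, 3, 5, 12, 4, 6, 2, 9, 7, 8, 10]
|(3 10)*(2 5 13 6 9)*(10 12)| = 15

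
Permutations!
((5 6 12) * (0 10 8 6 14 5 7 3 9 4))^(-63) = ((0 10 8 6 12 7 3 9 4)(5 14))^(-63) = (5 14)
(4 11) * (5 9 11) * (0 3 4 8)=(0 3 4 5 9 11 8)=[3, 1, 2, 4, 5, 9, 6, 7, 0, 11, 10, 8]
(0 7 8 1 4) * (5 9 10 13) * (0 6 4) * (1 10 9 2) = (0 7 8 10 13 5 2 1)(4 6) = [7, 0, 1, 3, 6, 2, 4, 8, 10, 9, 13, 11, 12, 5]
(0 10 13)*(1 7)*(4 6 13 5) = (0 10 5 4 6 13)(1 7) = [10, 7, 2, 3, 6, 4, 13, 1, 8, 9, 5, 11, 12, 0]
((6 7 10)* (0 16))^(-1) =((0 16)(6 7 10))^(-1) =(0 16)(6 10 7)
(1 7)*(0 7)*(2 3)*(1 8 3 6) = (0 7 8 3 2 6 1) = [7, 0, 6, 2, 4, 5, 1, 8, 3]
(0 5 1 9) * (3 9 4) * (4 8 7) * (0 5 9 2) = (0 9 5 1 8 7 4 3 2) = [9, 8, 0, 2, 3, 1, 6, 4, 7, 5]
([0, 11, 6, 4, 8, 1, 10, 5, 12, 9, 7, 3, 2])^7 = (1 6 4 5 2 3 7 12 11 10 8)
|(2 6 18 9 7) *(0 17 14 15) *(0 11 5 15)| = |(0 17 14)(2 6 18 9 7)(5 15 11)| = 15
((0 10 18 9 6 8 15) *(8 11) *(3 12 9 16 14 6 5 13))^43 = ((0 10 18 16 14 6 11 8 15)(3 12 9 5 13))^43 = (0 8 6 16 10 15 11 14 18)(3 5 12 13 9)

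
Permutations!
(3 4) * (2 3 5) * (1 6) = (1 6)(2 3 4 5) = [0, 6, 3, 4, 5, 2, 1]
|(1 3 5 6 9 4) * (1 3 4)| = 6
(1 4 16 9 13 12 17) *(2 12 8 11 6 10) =(1 4 16 9 13 8 11 6 10 2 12 17) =[0, 4, 12, 3, 16, 5, 10, 7, 11, 13, 2, 6, 17, 8, 14, 15, 9, 1]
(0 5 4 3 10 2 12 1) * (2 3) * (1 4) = [5, 0, 12, 10, 2, 1, 6, 7, 8, 9, 3, 11, 4] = (0 5 1)(2 12 4)(3 10)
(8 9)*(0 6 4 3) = (0 6 4 3)(8 9) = [6, 1, 2, 0, 3, 5, 4, 7, 9, 8]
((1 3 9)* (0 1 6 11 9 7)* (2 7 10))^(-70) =((0 1 3 10 2 7)(6 11 9))^(-70) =(0 3 2)(1 10 7)(6 9 11)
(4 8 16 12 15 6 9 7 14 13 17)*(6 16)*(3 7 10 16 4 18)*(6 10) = (3 7 14 13 17 18)(4 8 10 16 12 15)(6 9) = [0, 1, 2, 7, 8, 5, 9, 14, 10, 6, 16, 11, 15, 17, 13, 4, 12, 18, 3]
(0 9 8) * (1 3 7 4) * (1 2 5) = (0 9 8)(1 3 7 4 2 5) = [9, 3, 5, 7, 2, 1, 6, 4, 0, 8]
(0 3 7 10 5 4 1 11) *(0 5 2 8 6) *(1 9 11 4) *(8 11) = [3, 4, 11, 7, 9, 1, 0, 10, 6, 8, 2, 5] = (0 3 7 10 2 11 5 1 4 9 8 6)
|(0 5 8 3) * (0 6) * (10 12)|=|(0 5 8 3 6)(10 12)|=10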